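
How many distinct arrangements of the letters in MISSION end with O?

180

Fix O in the last position and arrange the remaining 6 letters.
Those 6 letters have I appearing twice and S appearing twice, giving (6)!/(2!·2!) = 180.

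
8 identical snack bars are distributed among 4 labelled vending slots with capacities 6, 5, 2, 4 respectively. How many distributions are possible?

Without the upper bounds there are C(11,3) = 165 ways to split 8 among 4 vending slots.
Subtract solutions that violate a single cap (substitute x_i' = x_i − (cap_i+1)): x_1 ≥ 7 gives C(4,3) = 4; x_2 ≥ 6 gives C(5,3) = 10; x_3 ≥ 3 gives C(8,3) = 56; x_4 ≥ 5 gives C(6,3) = 20. Together 90.
Add back pairs where two caps are both exceeded: 0 + 0 + 0 + 0 + 0 + 1 = 1.
By inclusion–exclusion the count is 165 − 90 + 1 = 76.

76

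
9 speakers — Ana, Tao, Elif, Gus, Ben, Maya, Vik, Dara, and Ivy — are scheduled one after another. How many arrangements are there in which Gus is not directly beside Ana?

282240

There are 9! = 362880 arrangements in all. If Gus and Ana are adjacent, merging them into one block gives 2·(8)! = 80640 arrangements.
So 362880 − 80640 = 282240 arrangements keep them apart.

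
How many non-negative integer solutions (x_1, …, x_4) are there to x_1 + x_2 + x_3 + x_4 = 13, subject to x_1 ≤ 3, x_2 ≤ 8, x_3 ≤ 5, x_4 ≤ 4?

By stars and bars, unrestricted non-negative solutions to x_1+…+x_4 = 13 number C(13+3,3) = 560.
Subtract solutions that violate a single cap (substitute x_i' = x_i − (cap_i+1)): x_1 ≥ 4 gives C(12,3) = 220; x_2 ≥ 9 gives C(7,3) = 35; x_3 ≥ 6 gives C(10,3) = 120; x_4 ≥ 5 gives C(11,3) = 165. Together 540.
Add back pairs where two caps are both exceeded: 1 + 20 + 35 + 0 + 0 + 10 = 66.
By inclusion–exclusion the count is 560 − 540 + 66 = 86.

86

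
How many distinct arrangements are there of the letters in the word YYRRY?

10

YYRRY has 5 letters with R appearing twice and Y appearing 3 times.
The number of distinct arrangements is 5!/(3!·2!) = 120/12 = 10.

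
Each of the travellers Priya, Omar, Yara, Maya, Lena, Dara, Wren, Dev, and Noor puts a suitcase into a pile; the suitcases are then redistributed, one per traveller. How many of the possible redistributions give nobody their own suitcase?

133496

Let Aᵢ be the assignments in which traveller i gets their own suitcase. We want the size of the complement of A₁∪…∪A_9.
By inclusion–exclusion this is Σ_{j=0}^{9} (−1)^j C(9,j)·(9−j)!.
Computing: 362880 − 362880 + 181440 − 60480 + 15120 − 3024 + 504 − 72 + 9 − 1 = 133496.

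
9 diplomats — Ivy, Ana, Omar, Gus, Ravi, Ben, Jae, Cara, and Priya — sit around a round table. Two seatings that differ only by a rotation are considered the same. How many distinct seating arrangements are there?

Fix one person's seat to break rotational symmetry; the remaining 8 people can be arranged in (8)! = 40320 ways.

40320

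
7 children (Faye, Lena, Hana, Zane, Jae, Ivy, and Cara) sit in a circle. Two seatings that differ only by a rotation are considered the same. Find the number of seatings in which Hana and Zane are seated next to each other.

Treat {Hana, Zane} as one unit (2 internal orders) and seat the resulting 6 units around the table: (5)! circular arrangements.
So 2 × (5)! = 2 × 120 = 240.

240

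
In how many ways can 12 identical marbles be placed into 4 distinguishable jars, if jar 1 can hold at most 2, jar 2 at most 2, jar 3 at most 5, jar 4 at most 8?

36

By stars and bars, unrestricted non-negative solutions to x_1+…+x_4 = 12 number C(12+3,3) = 455.
Subtract solutions that violate a single cap (substitute x_i' = x_i − (cap_i+1)): x_1 ≥ 3 gives C(12,3) = 220; x_2 ≥ 3 gives C(12,3) = 220; x_3 ≥ 6 gives C(9,3) = 84; x_4 ≥ 9 gives C(6,3) = 20. Together 544.
Add back pairs where two caps are both exceeded: 84 + 20 + 1 + 20 + 1 + 0 = 126.
Subtract triples: 1 + 0 + 0 + 0 = 1.
By inclusion–exclusion the count is 455 − 544 + 126 − 1 = 36.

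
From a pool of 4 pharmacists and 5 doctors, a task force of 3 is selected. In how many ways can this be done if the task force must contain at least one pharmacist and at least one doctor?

70

Unrestricted: C(9,3) = 84 ways to pick any 3 of the 9.
Selections missing a whole group: no pharmacists → C(5,3) = 10; no doctors → C(4,3) = 4.
Both groups omitted at once is impossible, so 84 − 14 = 70.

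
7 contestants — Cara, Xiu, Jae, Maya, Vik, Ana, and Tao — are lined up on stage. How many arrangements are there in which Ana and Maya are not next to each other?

3600

Of the 7! = 5040 arrangements, those with Ana and Maya adjacent number 2 × 6! = 1440 (treat the pair as a block with 2 internal orders).
Complementary counting: 5040 − 1440 = 3600.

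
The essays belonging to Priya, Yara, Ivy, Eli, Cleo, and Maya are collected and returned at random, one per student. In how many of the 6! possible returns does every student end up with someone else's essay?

265

Let Aᵢ be the assignments in which student i gets their own essay. We want the size of the complement of A₁∪…∪A_6.
By inclusion–exclusion this is Σ_{j=0}^{6} (−1)^j C(6,j)·(6−j)!.
Computing: 720 − 720 + 360 − 120 + 30 − 6 + 1 = 265.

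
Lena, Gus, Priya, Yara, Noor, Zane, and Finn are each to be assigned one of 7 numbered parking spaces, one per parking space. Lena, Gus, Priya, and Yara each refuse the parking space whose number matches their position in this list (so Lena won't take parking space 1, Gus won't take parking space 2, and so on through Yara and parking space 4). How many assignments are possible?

2790

Let Aᵢ (for 1 ≤ i ≤ 4) be the placements that put person i in their forbidden parking space. Any j of these fix j positions, leaving (7−j)! ways to fill the rest, and there are C(4,j) ways to pick which j.
By inclusion–exclusion, the number of valid placements is Σ_{j=0}^{4} (−1)^j C(4,j)·(7−j)!.
Computing: 5040 − 2880 + 720 − 96 + 6 = 2790.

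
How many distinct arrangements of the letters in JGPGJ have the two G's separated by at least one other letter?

Total arrangements of JGPGJ: 5!/(2!·2!) = 30.
If the two G's are adjacent, glue them into one block, leaving 4 items to arrange: (4)!/(2!) = 12 ways.
Subtracting, 30 − 12 = 18 arrangements keep the G's apart.

18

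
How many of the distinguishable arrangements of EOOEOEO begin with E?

With the first slot taken by E, it remains to arrange the other 6 letters (OOEOEO).
Those 6 letters have E appearing twice and O appearing 4 times, giving (6)!/(4!·2!) = 15.

15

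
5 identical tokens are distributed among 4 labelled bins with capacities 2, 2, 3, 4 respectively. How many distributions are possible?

By stars and bars, unrestricted non-negative solutions to x_1+…+x_4 = 5 number C(5+3,3) = 56.
Subtract solutions that violate a single cap (substitute x_i' = x_i − (cap_i+1)): x_1 ≥ 3 gives C(5,3) = 10; x_2 ≥ 3 gives C(5,3) = 10; x_3 ≥ 4 gives C(4,3) = 4; x_4 ≥ 5 gives C(3,3) = 1. Together 25.
No two caps can be exceeded simultaneously, so the pair terms are all 0.
By inclusion–exclusion the count is 56 − 25 + 0 = 31.

31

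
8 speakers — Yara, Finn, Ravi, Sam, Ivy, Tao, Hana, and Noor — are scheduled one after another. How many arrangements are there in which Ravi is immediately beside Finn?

10080

Treat {Ravi, Finn} as a single unit. There are 7 units to order, and the pair itself can be ordered 2 ways.
That gives 2 × 7! = 2 × 5040 = 10080.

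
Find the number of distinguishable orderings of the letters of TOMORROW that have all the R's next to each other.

Treat the 2 copies of R as a single block. The multiset to arrange is then {RR, M, O, O, O, T, W}, 7 items in all.
That gives (7)!/(3!) = 840 arrangements.

840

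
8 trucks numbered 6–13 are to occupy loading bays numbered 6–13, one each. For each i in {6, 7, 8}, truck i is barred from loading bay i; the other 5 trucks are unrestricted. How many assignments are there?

Let Aᵢ (for i ∈ {6, 7, 8}) be the placements that put truck i in its forbidden loading bay. Any j of these fix j positions, leaving (8−j)! ways to fill the rest, and there are C(3,j) ways to pick which j.
By inclusion–exclusion, the number of valid placements is Σ_{j=0}^{3} (−1)^j C(3,j)·(8−j)!.
Computing: 40320 − 15120 + 2160 − 120 = 27240.

27240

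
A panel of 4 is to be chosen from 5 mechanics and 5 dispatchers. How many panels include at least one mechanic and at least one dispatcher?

Unrestricted: C(10,4) = 210 ways to pick any 4 of the 10.
Subtract selections that omit an entire group: no mechanics → C(5,4) = 5; no dispatchers → C(5,4) = 5.
Both groups omitted at once is impossible, so 210 − 10 = 200.

200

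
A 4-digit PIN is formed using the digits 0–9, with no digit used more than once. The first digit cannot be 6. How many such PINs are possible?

The first digit has 10−1 = 9 choices (anything except 6).
The remaining 3 digits are filled from the other 9 symbols without repetition: 9 × 8 × 7 = 504.
Total: 9 × 504 = 4536.

4536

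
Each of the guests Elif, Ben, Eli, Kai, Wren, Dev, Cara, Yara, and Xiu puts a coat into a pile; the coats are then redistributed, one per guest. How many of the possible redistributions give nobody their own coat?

133496

Let Aᵢ be the assignments in which guest i gets their own coat. We want the size of the complement of A₁∪…∪A_9.
By inclusion–exclusion this is Σ_{j=0}^{9} (−1)^j C(9,j)·(9−j)!.
Computing: 362880 − 362880 + 181440 − 60480 + 15120 − 3024 + 504 − 72 + 9 − 1 = 133496.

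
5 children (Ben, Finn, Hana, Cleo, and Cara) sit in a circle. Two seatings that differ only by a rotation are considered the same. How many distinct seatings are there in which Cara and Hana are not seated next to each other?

All circular seatings of 5 people number (4)! = 24.
Seatings with Cara beside Hana: treat them as a block with 2 internal orders, giving 2 × (3)! = 12.
Subtracting, 24 − 12 = 12.

12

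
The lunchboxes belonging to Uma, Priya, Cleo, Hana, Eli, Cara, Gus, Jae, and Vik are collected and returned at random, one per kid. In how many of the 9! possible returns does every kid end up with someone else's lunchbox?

133496

This is the derangement count D_9: permutations of 9 items with no fixed point.
By inclusion–exclusion this is Σ_{j=0}^{9} (−1)^j C(9,j)·(9−j)!.
Computing: 362880 − 362880 + 181440 − 60480 + 15120 − 3024 + 504 − 72 + 9 − 1 = 133496.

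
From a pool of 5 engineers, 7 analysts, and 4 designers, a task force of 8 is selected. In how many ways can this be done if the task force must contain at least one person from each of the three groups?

12201

With no constraint there are C(16,8) = 12870 possible selections.
Selections missing a whole group: no engineers → C(11,8) = 165; no analysts → C(9,8) = 9; no designers → C(12,8) = 495.
Add back selections omitting two groups (i.e. drawn from a single group): C(5,8) + C(7,8) + C(4,8) = 0.
By inclusion–exclusion: 12870 − 669 + 0 = 12201.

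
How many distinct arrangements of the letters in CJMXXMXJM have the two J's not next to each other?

There are 9!/(3!·3!·2!) = 5040 arrangements of CJMXXMXJM in total.
If the two J's are adjacent, glue them into one block, leaving 8 items to arrange: (8)!/(3!·3!) = 1120 ways.
Subtracting, 5040 − 1120 = 3920 arrangements keep the J's apart.

3920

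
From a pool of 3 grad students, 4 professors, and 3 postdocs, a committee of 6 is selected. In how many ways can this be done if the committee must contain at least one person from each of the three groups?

195

With no constraint there are C(10,6) = 210 possible selections.
Selections missing a whole group: no grad students → C(7,6) = 7; no professors → C(6,6) = 1; no postdocs → C(7,6) = 7.
Add back selections omitting two groups (i.e. drawn from a single group): C(3,6) + C(4,6) + C(3,6) = 0.
By inclusion–exclusion: 210 − 15 + 0 = 195.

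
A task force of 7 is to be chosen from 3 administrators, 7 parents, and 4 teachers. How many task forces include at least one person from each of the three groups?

With no constraint there are C(14,7) = 3432 possible selections.
Selections missing a whole group: no administrators → C(11,7) = 330; no parents → C(7,7) = 1; no teachers → C(10,7) = 120.
Add back selections omitting two groups (i.e. drawn from a single group): C(3,7) + C(7,7) + C(4,7) = 1.
By inclusion–exclusion: 3432 − 451 + 1 = 2982.

2982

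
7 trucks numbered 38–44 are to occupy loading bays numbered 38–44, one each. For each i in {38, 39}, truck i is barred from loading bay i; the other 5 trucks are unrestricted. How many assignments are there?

Let Aᵢ (for i ∈ {38, 39}) be the placements that put truck i in its forbidden loading bay. Any j of these fix j positions, leaving (7−j)! ways to fill the rest, and there are C(2,j) ways to pick which j.
By inclusion–exclusion, the number of valid placements is Σ_{j=0}^{2} (−1)^j C(2,j)·(7−j)!.
Computing: 5040 − 1440 + 120 = 3720.

3720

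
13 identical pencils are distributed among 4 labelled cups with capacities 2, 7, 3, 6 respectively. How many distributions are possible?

42

Ignoring the caps, the number of non-negative solutions to x_1+…+x_4 = 13 is C(16,3) = 560.
Subtract solutions that violate a single cap (substitute x_i' = x_i − (cap_i+1)): x_1 ≥ 3 gives C(13,3) = 286; x_2 ≥ 8 gives C(8,3) = 56; x_3 ≥ 4 gives C(12,3) = 220; x_4 ≥ 7 gives C(9,3) = 84. Together 646.
Add back pairs where two caps are both exceeded: 10 + 84 + 20 + 4 + 0 + 10 = 128.
By inclusion–exclusion the count is 560 − 646 + 128 = 42.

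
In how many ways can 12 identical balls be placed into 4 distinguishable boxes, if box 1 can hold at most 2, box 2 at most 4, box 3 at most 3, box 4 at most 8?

41

Without the upper bounds there are C(15,3) = 455 ways to split 12 among 4 boxes.
Subtract solutions that violate a single cap (substitute x_i' = x_i − (cap_i+1)): x_1 ≥ 3 gives C(12,3) = 220; x_2 ≥ 5 gives C(10,3) = 120; x_3 ≥ 4 gives C(11,3) = 165; x_4 ≥ 9 gives C(6,3) = 20. Together 525.
Add back pairs where two caps are both exceeded: 35 + 56 + 1 + 20 + 0 + 0 = 112.
Subtract triples: 1 + 0 + 0 + 0 = 1.
By inclusion–exclusion the count is 455 − 525 + 112 − 1 = 41.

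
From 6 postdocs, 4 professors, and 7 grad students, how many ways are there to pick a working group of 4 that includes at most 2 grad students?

Split by how many grad students are chosen (0 through 2).
Sum: C(7,0)·C(10,4) + C(7,1)·C(10,3) + C(7,2)·C(10,2) = 210 + 840 + 945 = 1995.

1995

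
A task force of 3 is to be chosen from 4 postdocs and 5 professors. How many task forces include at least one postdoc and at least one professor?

70

Total 3-person selections from all 9: C(9,3) = 84.
Subtract selections that omit an entire group: no postdocs → C(5,3) = 10; no professors → C(4,3) = 4.
Both groups omitted at once is impossible, so 84 − 14 = 70.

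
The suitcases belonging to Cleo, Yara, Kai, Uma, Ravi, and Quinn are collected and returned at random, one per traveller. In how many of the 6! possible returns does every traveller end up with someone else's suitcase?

Let Aᵢ be the assignments in which traveller i gets their own suitcase. We want the size of the complement of A₁∪…∪A_6.
By inclusion–exclusion this is Σ_{j=0}^{6} (−1)^j C(6,j)·(6−j)!.
Computing: 720 − 720 + 360 − 120 + 30 − 6 + 1 = 265.

265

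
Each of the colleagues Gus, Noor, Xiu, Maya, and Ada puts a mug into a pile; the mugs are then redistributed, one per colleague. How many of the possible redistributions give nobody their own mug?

44

This is the derangement count D_5: permutations of 5 items with no fixed point.
By inclusion–exclusion this is Σ_{j=0}^{5} (−1)^j C(5,j)·(5−j)!.
Computing: 120 − 120 + 60 − 20 + 5 − 1 = 44.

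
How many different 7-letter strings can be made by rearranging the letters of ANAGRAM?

The 7 letters of ANAGRAM have repeats: A appearing 3 times.
The number of distinct arrangements is 7!/(3!) = 5040/6 = 840.

840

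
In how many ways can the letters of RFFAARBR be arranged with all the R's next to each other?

Treat the 3 copies of R as a single block. The multiset to arrange is then {RRR, A, A, B, F, F}, 6 items in all.
That gives (6)!/(2!·2!) = 180 arrangements.

180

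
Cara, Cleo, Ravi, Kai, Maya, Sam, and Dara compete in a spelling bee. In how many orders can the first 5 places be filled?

There are 7 choices for 1st place, 6 for 2nd, and so on down to 3 for position 5.
That gives 7 × 6 × 5 × 4 × 3 = 2520.

2520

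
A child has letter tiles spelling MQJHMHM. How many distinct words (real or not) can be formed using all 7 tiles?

420

The 7 letters of MQJHMHM have repeats: H appearing twice and M appearing 3 times.
Dividing 7! = 5040 by 3!·2! = 12 for the repeated letters gives 420.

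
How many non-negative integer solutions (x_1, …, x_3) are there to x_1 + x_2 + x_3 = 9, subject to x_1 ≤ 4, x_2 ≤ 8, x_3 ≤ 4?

Without the upper bounds there are C(11,2) = 55 ways to split 9 among 3 variables.
Subtract solutions that violate a single cap (substitute x_i' = x_i − (cap_i+1)): x_1 ≥ 5 gives C(6,2) = 15; x_2 ≥ 9 gives C(2,2) = 1; x_3 ≥ 5 gives C(6,2) = 15. Together 31.
No two caps can be exceeded simultaneously, so the pair terms are all 0.
By inclusion–exclusion the count is 55 − 31 + 0 = 24.

24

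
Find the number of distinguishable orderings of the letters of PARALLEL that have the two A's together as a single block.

Treat the 2 copies of A as a single block. The multiset to arrange is then {AA, E, L, L, L, P, R}, 7 items in all.
That gives (7)!/(3!) = 840 arrangements.

840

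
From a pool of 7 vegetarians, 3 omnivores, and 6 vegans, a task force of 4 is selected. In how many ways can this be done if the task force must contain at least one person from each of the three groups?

Total 4-person selections from all 16: C(16,4) = 1820.
Subtract selections that omit an entire group: no vegetarians → C(9,4) = 126; no omnivores → C(13,4) = 715; no vegans → C(10,4) = 210.
Add back selections omitting two groups (i.e. drawn from a single group): C(7,4) + C(3,4) + C(6,4) = 50.
By inclusion–exclusion: 1820 − 1051 + 50 = 819.

819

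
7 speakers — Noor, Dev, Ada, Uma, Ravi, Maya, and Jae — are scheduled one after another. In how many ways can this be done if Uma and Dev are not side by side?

3600

There are 7! = 5040 arrangements in all. If Uma and Dev are adjacent, merging them into one block gives 2·(6)! = 1440 arrangements.
Complementary counting: 5040 − 1440 = 3600.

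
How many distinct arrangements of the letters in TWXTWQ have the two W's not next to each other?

There are 6!/(2!·2!) = 180 arrangements of TWXTWQ in total.
If the two W's are adjacent, glue them into one block, leaving 5 items to arrange: (5)!/(2!) = 60 ways.
Hence 180 − 60 = 120.

120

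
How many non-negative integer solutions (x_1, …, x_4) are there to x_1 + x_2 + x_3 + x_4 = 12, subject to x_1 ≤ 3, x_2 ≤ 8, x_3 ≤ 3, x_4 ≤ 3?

44

Ignoring the caps, the number of non-negative solutions to x_1+…+x_4 = 12 is C(15,3) = 455.
Subtract solutions that violate a single cap (substitute x_i' = x_i − (cap_i+1)): x_1 ≥ 4 gives C(11,3) = 165; x_2 ≥ 9 gives C(6,3) = 20; x_3 ≥ 4 gives C(11,3) = 165; x_4 ≥ 4 gives C(11,3) = 165. Together 515.
Add back pairs where two caps are both exceeded: 0 + 35 + 35 + 0 + 0 + 35 = 105.
Subtract triples: 0 + 0 + 1 + 0 = 1.
By inclusion–exclusion the count is 455 − 515 + 105 − 1 = 44.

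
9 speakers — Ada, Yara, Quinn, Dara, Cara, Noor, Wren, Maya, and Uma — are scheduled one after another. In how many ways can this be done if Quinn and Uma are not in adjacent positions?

282240

Of the 9! = 362880 arrangements, those with Quinn and Uma adjacent number 2 × 8! = 80640 (treat the pair as a block with 2 internal orders).
So 362880 − 80640 = 282240 arrangements keep them apart.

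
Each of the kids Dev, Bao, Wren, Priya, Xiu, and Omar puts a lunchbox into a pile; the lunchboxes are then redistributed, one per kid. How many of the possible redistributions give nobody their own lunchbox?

Count assignments avoiding every fixed point. For any j of the 6 kids fixed to their own lunchbox, the other 6−j can be arranged in (6−j)! ways.
By inclusion–exclusion this is Σ_{j=0}^{6} (−1)^j C(6,j)·(6−j)!.
Computing: 720 − 720 + 360 − 120 + 30 − 6 + 1 = 265.

265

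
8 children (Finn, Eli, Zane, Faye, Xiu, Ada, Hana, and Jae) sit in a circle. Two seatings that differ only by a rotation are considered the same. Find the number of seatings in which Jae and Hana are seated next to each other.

Treat {Jae, Hana} as one unit (2 internal orders) and seat the resulting 7 units around the table: (6)! circular arrangements.
So 2 × (6)! = 2 × 720 = 1440.

1440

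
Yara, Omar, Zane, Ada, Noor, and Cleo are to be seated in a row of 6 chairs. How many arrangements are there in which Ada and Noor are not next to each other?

There are 6! = 720 arrangements in all. If Ada and Noor are adjacent, merging them into one block gives 2·(5)! = 240 arrangements.
Complementary counting: 720 − 240 = 480.

480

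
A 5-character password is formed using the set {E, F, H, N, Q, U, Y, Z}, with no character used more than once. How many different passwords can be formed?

6720

With no repetition, fill the 5 characters in order: 8 choices, then 7, down to 4.
That product is 8 × 7 × 6 × 5 × 4 = 6720.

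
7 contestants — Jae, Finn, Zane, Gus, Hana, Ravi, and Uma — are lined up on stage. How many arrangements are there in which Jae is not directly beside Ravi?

Of the 7! = 5040 arrangements, those with Jae and Ravi adjacent number 2 × 6! = 1440 (treat the pair as a block with 2 internal orders).
Complementary counting: 5040 − 1440 = 3600.

3600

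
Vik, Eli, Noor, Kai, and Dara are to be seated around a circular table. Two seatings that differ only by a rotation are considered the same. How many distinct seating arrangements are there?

Seat Vik anywhere (absorbing the rotational symmetry), then permute the other 4: (4)! = 24.

24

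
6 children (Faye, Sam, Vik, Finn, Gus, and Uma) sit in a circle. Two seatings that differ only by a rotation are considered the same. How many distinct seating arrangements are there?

Fix one person's seat to break rotational symmetry; the remaining 5 people can be arranged in (5)! = 120 ways.

120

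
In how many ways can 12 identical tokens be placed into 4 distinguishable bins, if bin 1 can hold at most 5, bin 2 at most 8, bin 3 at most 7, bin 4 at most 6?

260

Without the upper bounds there are C(15,3) = 455 ways to split 12 among 4 bins.
Subtract solutions that violate a single cap (substitute x_i' = x_i − (cap_i+1)): x_1 ≥ 6 gives C(9,3) = 84; x_2 ≥ 9 gives C(6,3) = 20; x_3 ≥ 8 gives C(7,3) = 35; x_4 ≥ 7 gives C(8,3) = 56. Together 195.
No two caps can be exceeded simultaneously, so the pair terms are all 0.
By inclusion–exclusion the count is 455 − 195 + 0 = 260.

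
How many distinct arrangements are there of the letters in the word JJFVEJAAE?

Letter multiplicities in JJFVEJAAE: A×2, E×2, F×1, J×3, V×1.
The number of distinct arrangements is 9!/(3!·2!·2!) = 362880/24 = 15120.

15120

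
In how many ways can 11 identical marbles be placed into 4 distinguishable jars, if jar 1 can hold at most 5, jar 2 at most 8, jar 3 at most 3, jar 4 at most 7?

162

Without the upper bounds there are C(14,3) = 364 ways to split 11 among 4 jars.
Subtract solutions that violate a single cap (substitute x_i' = x_i − (cap_i+1)): x_1 ≥ 6 gives C(8,3) = 56; x_2 ≥ 9 gives C(5,3) = 10; x_3 ≥ 4 gives C(10,3) = 120; x_4 ≥ 8 gives C(6,3) = 20. Together 206.
Add back pairs where two caps are both exceeded: 0 + 4 + 0 + 0 + 0 + 0 = 4.
By inclusion–exclusion the count is 364 − 206 + 4 = 162.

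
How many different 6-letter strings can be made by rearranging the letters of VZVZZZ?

The 6 letters of VZVZZZ have repeats: V appearing twice and Z appearing 4 times.
The number of distinct arrangements is 6!/(4!·2!) = 720/48 = 15.

15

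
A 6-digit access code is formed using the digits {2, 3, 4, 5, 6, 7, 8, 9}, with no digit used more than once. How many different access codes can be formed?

This is a permutation of 6 out of 8: P(8,6) = 8!/2!.
8 × 7 × 6 × 5 × 4 × 3 = 20160.

20160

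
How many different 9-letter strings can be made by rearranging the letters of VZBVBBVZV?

1260

The 9 letters of VZBVBBVZV have repeats: B appearing 3 times, V appearing 4 times, and Z appearing twice.
The number of distinct arrangements is 9!/(4!·3!·2!) = 362880/288 = 1260.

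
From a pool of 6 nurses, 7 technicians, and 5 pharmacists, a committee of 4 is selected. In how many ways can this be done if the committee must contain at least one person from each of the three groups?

Unrestricted: C(18,4) = 3060 ways to pick any 4 of the 18.
Selections missing a whole group: no nurses → C(12,4) = 495; no technicians → C(11,4) = 330; no pharmacists → C(13,4) = 715.
Add back selections omitting two groups (i.e. drawn from a single group): C(6,4) + C(7,4) + C(5,4) = 55.
By inclusion–exclusion: 3060 − 1540 + 55 = 1575.

1575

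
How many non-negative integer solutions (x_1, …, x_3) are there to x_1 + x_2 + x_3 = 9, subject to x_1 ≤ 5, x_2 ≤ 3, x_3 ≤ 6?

Ignoring the caps, the number of non-negative solutions to x_1+…+x_3 = 9 is C(11,2) = 55.
Subtract solutions that violate a single cap (substitute x_i' = x_i − (cap_i+1)): x_1 ≥ 6 gives C(5,2) = 10; x_2 ≥ 4 gives C(7,2) = 21; x_3 ≥ 7 gives C(4,2) = 6. Together 37.
No two caps can be exceeded simultaneously, so the pair terms are all 0.
By inclusion–exclusion the count is 55 − 37 + 0 = 18.

18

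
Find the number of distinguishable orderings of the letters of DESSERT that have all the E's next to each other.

Treat the 2 copies of E as a single block. The multiset to arrange is then {EE, D, R, S, S, T}, 6 items in all.
That gives (6)!/(2!) = 360 arrangements.

360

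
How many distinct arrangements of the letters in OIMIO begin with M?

6

With the first slot taken by M, it remains to arrange the other 4 letters (OIIO).
Those 4 letters have I appearing twice and O appearing twice, giving (4)!/(2!·2!) = 6.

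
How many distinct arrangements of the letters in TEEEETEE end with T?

With the last slot taken by T, it remains to arrange the other 7 letters (EEEETEE).
Those 7 letters have E appearing 6 times, giving (7)!/(6!) = 7.

7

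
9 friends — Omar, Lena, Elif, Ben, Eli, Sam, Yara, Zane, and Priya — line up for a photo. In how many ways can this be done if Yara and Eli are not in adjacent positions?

282240

Of the 9! = 362880 arrangements, those with Yara and Eli adjacent number 2 × 8! = 80640 (treat the pair as a block with 2 internal orders).
So 362880 − 80640 = 282240 arrangements keep them apart.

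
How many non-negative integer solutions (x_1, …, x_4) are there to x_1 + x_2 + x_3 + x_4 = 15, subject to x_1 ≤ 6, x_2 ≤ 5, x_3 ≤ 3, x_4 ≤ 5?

34

Ignoring the caps, the number of non-negative solutions to x_1+…+x_4 = 15 is C(18,3) = 816.
Subtract solutions that violate a single cap (substitute x_i' = x_i − (cap_i+1)): x_1 ≥ 7 gives C(11,3) = 165; x_2 ≥ 6 gives C(12,3) = 220; x_3 ≥ 4 gives C(14,3) = 364; x_4 ≥ 6 gives C(12,3) = 220. Together 969.
Add back pairs where two caps are both exceeded: 10 + 35 + 10 + 56 + 20 + 56 = 187.
By inclusion–exclusion the count is 816 − 969 + 187 = 34.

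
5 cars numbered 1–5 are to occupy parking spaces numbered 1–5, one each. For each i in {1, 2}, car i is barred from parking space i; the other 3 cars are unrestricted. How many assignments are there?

Let Aᵢ (for i ∈ {1, 2}) be the placements that put car i in its forbidden parking space. Any j of these fix j positions, leaving (5−j)! ways to fill the rest, and there are C(2,j) ways to pick which j.
By inclusion–exclusion, the number of valid placements is Σ_{j=0}^{2} (−1)^j C(2,j)·(5−j)!.
Computing: 120 − 48 + 6 = 78.

78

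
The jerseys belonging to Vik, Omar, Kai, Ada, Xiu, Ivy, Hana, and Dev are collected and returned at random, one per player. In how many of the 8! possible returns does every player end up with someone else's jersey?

Let Aᵢ be the assignments in which player i gets their old jersey. We want the size of the complement of A₁∪…∪A_8.
By inclusion–exclusion this is Σ_{j=0}^{8} (−1)^j C(8,j)·(8−j)!.
Computing: 40320 − 40320 + 20160 − 6720 + 1680 − 336 + 56 − 8 + 1 = 14833.

14833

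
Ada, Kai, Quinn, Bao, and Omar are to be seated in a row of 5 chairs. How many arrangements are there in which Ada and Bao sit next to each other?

Glue Ada and Bao into one block (2 internal orders), leaving 4 units to arrange in a row.
That gives 2 × 4! = 2 × 24 = 48.

48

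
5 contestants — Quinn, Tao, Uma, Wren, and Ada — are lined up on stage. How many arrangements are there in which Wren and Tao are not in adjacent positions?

72

There are 5! = 120 arrangements in all. If Wren and Tao are adjacent, merging them into one block gives 2·(4)! = 48 arrangements.
So 120 − 48 = 72 arrangements keep them apart.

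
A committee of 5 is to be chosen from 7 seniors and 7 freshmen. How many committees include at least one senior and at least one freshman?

1960

Total 5-person selections from all 14: C(14,5) = 2002.
Subtract selections that omit an entire group: no seniors → C(7,5) = 21; no freshmen → C(7,5) = 21.
Both groups omitted at once is impossible, so 2002 − 42 = 1960.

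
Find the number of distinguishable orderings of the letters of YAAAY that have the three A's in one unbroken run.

Treat the 3 copies of A as a single block. The multiset to arrange is then {AAA, Y, Y}, 3 items in all.
That gives (3)!/(2!) = 3 arrangements.

3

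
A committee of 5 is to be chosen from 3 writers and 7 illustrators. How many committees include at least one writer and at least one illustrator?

With no constraint there are C(10,5) = 252 possible selections.
Selections missing a whole group: no writers → C(7,5) = 21; no illustrators → C(3,5) = 0.
Both groups omitted at once is impossible, so 252 − 21 = 231.

231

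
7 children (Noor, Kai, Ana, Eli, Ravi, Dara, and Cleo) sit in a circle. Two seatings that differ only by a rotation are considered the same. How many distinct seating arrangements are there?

Around a circle, 7 distinct people have 7!/7 = (6)! = 720 rotationally distinct seatings.

720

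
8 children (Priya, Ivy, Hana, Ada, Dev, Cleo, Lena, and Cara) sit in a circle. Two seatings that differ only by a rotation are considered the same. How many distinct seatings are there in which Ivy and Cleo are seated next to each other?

Treat {Ivy, Cleo} as one unit (2 internal orders) and seat the resulting 7 units around the table: (6)! circular arrangements.
So 2 × (6)! = 2 × 720 = 1440.

1440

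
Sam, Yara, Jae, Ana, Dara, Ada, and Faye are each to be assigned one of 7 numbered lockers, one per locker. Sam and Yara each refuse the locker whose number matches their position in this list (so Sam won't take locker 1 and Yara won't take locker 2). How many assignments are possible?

3720

Let Aᵢ (for i ∈ {1, 2}) be the placements that put person i in their forbidden locker. Any j of these fix j positions, leaving (7−j)! ways to fill the rest, and there are C(2,j) ways to pick which j.
By inclusion–exclusion, the number of valid placements is Σ_{j=0}^{2} (−1)^j C(2,j)·(7−j)!.
Computing: 5040 − 1440 + 120 = 3720.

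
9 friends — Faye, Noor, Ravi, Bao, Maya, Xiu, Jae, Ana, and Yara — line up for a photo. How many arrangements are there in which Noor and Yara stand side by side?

80640

Glue Noor and Yara into one block (2 internal orders), leaving 8 units to arrange in a row.
So the count is 2·(8)! = 80640.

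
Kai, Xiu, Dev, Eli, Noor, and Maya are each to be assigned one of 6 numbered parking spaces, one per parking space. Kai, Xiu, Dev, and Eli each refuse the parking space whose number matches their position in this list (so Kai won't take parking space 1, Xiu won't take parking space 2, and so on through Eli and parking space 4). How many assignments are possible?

Let Aᵢ (for 1 ≤ i ≤ 4) be the placements that put person i in their forbidden parking space. Any j of these fix j positions, leaving (6−j)! ways to fill the rest, and there are C(4,j) ways to pick which j.
By inclusion–exclusion, the number of valid placements is Σ_{j=0}^{4} (−1)^j C(4,j)·(6−j)!.
Computing: 720 − 480 + 144 − 24 + 2 = 362.

362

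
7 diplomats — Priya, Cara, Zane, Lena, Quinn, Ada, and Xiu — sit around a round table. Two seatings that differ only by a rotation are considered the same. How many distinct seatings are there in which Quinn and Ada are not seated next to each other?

All circular seatings of 7 people number (6)! = 720.
Those with Quinn next to Ada: fuse the pair into one unit and seat 6 units around a circle — 2·(5)! = 240.
Subtracting, 720 − 240 = 480.

480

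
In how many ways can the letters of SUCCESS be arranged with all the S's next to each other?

Treat the 3 copies of S as a single block. The multiset to arrange is then {SSS, C, C, E, U}, 5 items in all.
That gives (5)!/(2!) = 60 arrangements.

60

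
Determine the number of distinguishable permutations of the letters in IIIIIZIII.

Letter multiplicities in IIIIIZIII: I×8, Z×1.
Dividing 9! = 362880 by 8! = 40320 for the repeated letters gives 9.

9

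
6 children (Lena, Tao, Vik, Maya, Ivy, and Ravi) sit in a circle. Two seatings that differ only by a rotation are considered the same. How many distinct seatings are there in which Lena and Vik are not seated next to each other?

Without the restriction there are (5)! = 120 seatings.
Seatings with Lena beside Vik: treat them as a block with 2 internal orders, giving 2 × (4)! = 48.
Subtracting, 120 − 48 = 72.

72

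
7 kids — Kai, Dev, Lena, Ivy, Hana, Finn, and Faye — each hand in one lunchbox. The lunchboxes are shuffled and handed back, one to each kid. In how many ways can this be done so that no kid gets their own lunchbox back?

This is the derangement count D_7: permutations of 7 items with no fixed point.
By inclusion–exclusion this is Σ_{j=0}^{7} (−1)^j C(7,j)·(7−j)!.
Computing: 5040 − 5040 + 2520 − 840 + 210 − 42 + 7 − 1 = 1854.

1854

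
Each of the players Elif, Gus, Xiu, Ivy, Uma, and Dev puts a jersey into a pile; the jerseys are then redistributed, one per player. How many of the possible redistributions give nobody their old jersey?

Let Aᵢ be the assignments in which player i gets their old jersey. We want the size of the complement of A₁∪…∪A_6.
By inclusion–exclusion this is Σ_{j=0}^{6} (−1)^j C(6,j)·(6−j)!.
Computing: 720 − 720 + 360 − 120 + 30 − 6 + 1 = 265.

265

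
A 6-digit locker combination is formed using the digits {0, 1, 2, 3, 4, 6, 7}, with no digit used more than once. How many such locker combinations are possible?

This is a permutation of 6 out of 7: P(7,6) = 7!/1!.
7 × 6 × 5 × 4 × 3 × 2 = 5040.

5040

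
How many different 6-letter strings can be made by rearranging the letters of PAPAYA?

60

The 6 letters of PAPAYA have repeats: A appearing 3 times and P appearing twice.
So there are 6! / (3!·2!) = 60 distinguishable arrangements.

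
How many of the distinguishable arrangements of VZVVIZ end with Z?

With the last slot taken by Z, it remains to arrange the other 5 letters (VVVIZ).
Those 5 letters have V appearing 3 times, giving (5)!/(3!) = 20.

20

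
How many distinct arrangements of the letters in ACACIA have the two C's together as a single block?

Treat the 2 copies of C as a single block. The multiset to arrange is then {CC, A, A, A, I}, 5 items in all.
That gives (5)!/(3!) = 20 arrangements.

20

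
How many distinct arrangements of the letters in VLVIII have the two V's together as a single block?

Treat the 2 copies of V as a single block. The multiset to arrange is then {VV, I, I, I, L}, 5 items in all.
That gives (5)!/(3!) = 20 arrangements.

20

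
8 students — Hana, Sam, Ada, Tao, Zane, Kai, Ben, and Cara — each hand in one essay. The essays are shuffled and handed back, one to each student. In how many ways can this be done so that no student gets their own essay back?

14833

Count assignments avoiding every fixed point. For any j of the 8 students fixed to their own essay, the other 8−j can be arranged in (8−j)! ways.
By inclusion–exclusion this is Σ_{j=0}^{8} (−1)^j C(8,j)·(8−j)!.
Computing: 40320 − 40320 + 20160 − 6720 + 1680 − 336 + 56 − 8 + 1 = 14833.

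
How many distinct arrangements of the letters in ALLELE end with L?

Fix L in the last position and arrange the remaining 5 letters.
Those 5 letters have E appearing twice and L appearing twice, giving (5)!/(2!·2!) = 30.

30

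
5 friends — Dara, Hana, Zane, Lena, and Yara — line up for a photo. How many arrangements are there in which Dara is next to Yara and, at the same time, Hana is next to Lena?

24

Treat {Dara,Yara} as one block (2 orders) and {Hana,Lena} as another (2 orders).
That leaves 3 units to arrange: 2 × 2 × 3! = 4 × 6 = 24.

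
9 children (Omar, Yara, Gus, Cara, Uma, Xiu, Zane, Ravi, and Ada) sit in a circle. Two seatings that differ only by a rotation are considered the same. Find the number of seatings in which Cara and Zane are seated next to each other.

Treat {Cara, Zane} as one unit (2 internal orders) and seat the resulting 8 units around the table: (7)! circular arrangements.
So 2 × (7)! = 2 × 5040 = 10080.

10080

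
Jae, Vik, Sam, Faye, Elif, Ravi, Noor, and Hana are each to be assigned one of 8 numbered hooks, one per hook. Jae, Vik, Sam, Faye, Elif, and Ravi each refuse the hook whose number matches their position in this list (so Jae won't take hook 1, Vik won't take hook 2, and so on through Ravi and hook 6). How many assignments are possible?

18806

Let Aᵢ (for 1 ≤ i ≤ 6) be the placements that put person i in their forbidden hook. Any j of these fix j positions, leaving (8−j)! ways to fill the rest, and there are C(6,j) ways to pick which j.
By inclusion–exclusion, the number of valid placements is Σ_{j=0}^{6} (−1)^j C(6,j)·(8−j)!.
Computing: 40320 − 30240 + 10800 − 2400 + 360 − 36 + 2 = 18806.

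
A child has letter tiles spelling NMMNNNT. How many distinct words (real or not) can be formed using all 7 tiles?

NMMNNNT has 7 letters with M appearing twice and N appearing 4 times.
The number of distinct arrangements is 7!/(4!·2!) = 5040/48 = 105.

105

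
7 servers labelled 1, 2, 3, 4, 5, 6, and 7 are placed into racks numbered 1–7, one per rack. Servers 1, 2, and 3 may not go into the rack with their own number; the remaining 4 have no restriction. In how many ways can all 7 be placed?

3216

Let Aᵢ (for i ∈ {1, 2, 3}) be the placements that put server i in its forbidden rack. Any j of these fix j positions, leaving (7−j)! ways to fill the rest, and there are C(3,j) ways to pick which j.
By inclusion–exclusion, the number of valid placements is Σ_{j=0}^{3} (−1)^j C(3,j)·(7−j)!.
Computing: 5040 − 2160 + 360 − 24 = 3216.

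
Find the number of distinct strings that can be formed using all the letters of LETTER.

Letter multiplicities in LETTER: E×2, L×1, R×1, T×2.
Dividing 6! = 720 by 2!·2! = 4 for the repeated letters gives 180.

180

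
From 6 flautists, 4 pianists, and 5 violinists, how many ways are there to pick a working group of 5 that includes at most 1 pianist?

Split by how many pianists are chosen (0 through 1).
Sum: C(4,0)·C(11,5) + C(4,1)·C(11,4) = 462 + 1320 = 1782.

1782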